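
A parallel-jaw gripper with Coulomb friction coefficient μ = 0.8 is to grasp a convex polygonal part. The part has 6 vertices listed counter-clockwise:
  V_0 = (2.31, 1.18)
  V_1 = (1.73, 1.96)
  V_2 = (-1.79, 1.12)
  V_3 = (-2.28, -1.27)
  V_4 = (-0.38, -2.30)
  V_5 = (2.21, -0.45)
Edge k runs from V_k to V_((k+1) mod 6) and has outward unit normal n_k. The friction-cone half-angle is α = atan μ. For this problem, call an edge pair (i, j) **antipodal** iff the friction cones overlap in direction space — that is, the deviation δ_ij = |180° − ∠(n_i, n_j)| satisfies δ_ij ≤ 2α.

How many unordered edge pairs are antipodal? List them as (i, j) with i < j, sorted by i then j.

count = 8; pairs: (0,2), (0,3), (1,3), (1,4), (1,5), (2,4), (2,5), (3,5)

α = atan 0.8 = 38.66°;  2α = 77.32°
n_0 = (+0.8025, +0.5967)
n_1 = (-0.2321, +0.9727)
n_2 = (-0.9796, +0.2008)
n_3 = (-0.4766, -0.8791)
n_4 = (+0.5812, -0.8137)
n_5 = (+0.9981, -0.0612)
  (0,1): δ = 113.21°  ·
  (0,2): δ = 48.22°  ✓
  (0,3): δ = 24.90°  ✓
  (0,4): δ = 88.90°  ·
  (0,5): δ = 139.86°  ·
  (1,2): δ = 115.01°  ·
  (1,3): δ = 41.88°  ✓
  (1,4): δ = 22.12°  ✓
  (1,5): δ = 73.07°  ✓
  (2,3): δ = 106.88°  ·
  (2,4): δ = 42.88°  ✓
  (2,5): δ = 8.08°  ✓
  (3,4): δ = 116.00°  ·
  (3,5): δ = 65.05°  ✓
  (4,5): δ = 129.05°  ·
antipodal pairs: 8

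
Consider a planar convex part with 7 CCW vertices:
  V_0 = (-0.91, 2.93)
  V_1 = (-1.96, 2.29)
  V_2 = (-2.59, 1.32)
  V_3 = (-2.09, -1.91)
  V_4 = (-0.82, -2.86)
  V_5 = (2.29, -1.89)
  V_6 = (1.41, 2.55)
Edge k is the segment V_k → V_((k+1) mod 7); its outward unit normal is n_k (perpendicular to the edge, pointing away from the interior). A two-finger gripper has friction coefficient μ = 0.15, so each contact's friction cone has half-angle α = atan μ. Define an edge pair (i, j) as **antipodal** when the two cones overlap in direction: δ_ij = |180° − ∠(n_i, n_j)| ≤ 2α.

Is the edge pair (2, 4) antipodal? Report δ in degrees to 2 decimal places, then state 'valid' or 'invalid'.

δ = 81.48°, invalid

α = atan 0.15 = 8.53°;  2α = 17.06°
edge 2: e_2 = (+0.50, -3.23);  n_2 = (-0.9882, -0.1530)
edge 4: e_4 = (+3.11, +0.97);  n_4 = (+0.2978, -0.9546)
∠(n_2, n_4) = 98.52°
δ = |180° − 98.52°| = 81.48°
81.48° > 2α = 17.06°  →  invalid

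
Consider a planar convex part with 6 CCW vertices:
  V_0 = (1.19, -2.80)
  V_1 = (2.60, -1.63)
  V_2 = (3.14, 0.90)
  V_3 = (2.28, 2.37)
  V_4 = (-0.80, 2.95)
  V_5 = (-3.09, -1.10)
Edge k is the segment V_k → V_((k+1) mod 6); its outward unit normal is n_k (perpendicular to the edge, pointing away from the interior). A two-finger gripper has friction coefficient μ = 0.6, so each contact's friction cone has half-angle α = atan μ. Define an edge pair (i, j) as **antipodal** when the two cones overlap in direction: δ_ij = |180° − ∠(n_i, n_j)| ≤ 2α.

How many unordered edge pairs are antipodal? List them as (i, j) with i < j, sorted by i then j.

count = 6; pairs: (0,3), (0,4), (1,4), (2,4), (2,5), (3,5)

α = atan 0.6 = 30.96°;  2α = 61.93°
n_0 = (+0.6386, -0.7696)
n_1 = (+0.9780, -0.2087)
n_2 = (+0.8631, +0.5050)
n_3 = (+0.1851, +0.9827)
n_4 = (-0.8705, +0.4922)
n_5 = (-0.3691, -0.9294)
  (0,1): δ = 141.73°  ·
  (0,2): δ = 99.36°  ·
  (0,3): δ = 50.35°  ✓
  (0,4): δ = 20.83°  ✓
  (0,5): δ = 118.65°  ·
  (1,2): δ = 137.62°  ·
  (1,3): δ = 88.62°  ·
  (1,4): δ = 17.44°  ✓
  (1,5): δ = 80.39°  ·
  (2,3): δ = 130.99°  ·
  (2,4): δ = 59.81°  ✓
  (2,5): δ = 38.01°  ✓
  (3,4): δ = 108.82°  ·
  (3,5): δ = 11.00°  ✓
  (4,5): δ = 82.18°  ·
antipodal pairs: 6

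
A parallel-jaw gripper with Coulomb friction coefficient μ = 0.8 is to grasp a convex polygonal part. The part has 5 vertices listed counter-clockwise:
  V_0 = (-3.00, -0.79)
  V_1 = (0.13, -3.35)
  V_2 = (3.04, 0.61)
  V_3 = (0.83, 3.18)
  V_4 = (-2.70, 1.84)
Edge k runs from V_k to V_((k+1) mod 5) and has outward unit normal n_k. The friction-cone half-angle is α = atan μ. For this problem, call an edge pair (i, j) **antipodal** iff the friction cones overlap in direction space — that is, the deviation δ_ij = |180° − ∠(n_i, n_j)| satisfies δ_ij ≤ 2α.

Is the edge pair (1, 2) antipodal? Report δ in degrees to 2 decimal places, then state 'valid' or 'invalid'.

δ = 103.00°, invalid

α = atan 0.8 = 38.66°;  2α = 77.32°
edge 1: e_1 = (+2.91, +3.96);  n_1 = (+0.8058, -0.5922)
edge 2: e_2 = (-2.21, +2.57);  n_2 = (+0.7582, +0.6520)
∠(n_1, n_2) = 77.00°
δ = |180° − 77.00°| = 103.00°
103.00° > 2α = 77.32°  →  invalid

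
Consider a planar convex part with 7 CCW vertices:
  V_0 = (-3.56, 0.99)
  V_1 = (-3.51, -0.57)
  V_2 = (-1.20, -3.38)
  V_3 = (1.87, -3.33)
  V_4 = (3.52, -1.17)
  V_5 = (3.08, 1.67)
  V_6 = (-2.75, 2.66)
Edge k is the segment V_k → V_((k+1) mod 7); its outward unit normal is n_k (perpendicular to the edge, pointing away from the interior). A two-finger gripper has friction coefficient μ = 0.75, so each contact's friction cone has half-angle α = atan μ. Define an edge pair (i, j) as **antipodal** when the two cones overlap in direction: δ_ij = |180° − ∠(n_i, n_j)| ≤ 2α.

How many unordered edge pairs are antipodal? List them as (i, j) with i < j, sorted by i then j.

count = 9; pairs: (0,3), (0,4), (1,4), (1,5), (2,5), (2,6), (3,5), (3,6), (4,6)

α = atan 0.75 = 36.87°;  2α = 73.74°
n_0 = (-0.9995, -0.0320)
n_1 = (-0.7725, -0.6350)
n_2 = (+0.0163, -0.9999)
n_3 = (+0.7947, -0.6070)
n_4 = (+0.9882, +0.1531)
n_5 = (+0.1674, +0.9859)
n_6 = (-0.8998, +0.4364)
  (0,1): δ = 142.41°  ·
  (0,2): δ = 90.90°  ·
  (0,3): δ = 39.21°  ✓
  (0,4): δ = 6.97°  ✓
  (0,5): δ = 78.53°  ·
  (0,6): δ = 152.29°  ·
  (1,2): δ = 128.49°  ·
  (1,3): δ = 76.80°  ·
  (1,4): δ = 30.62°  ✓
  (1,5): δ = 40.94°  ✓
  (1,6): δ = 114.70°  ·
  (2,3): δ = 128.31°  ·
  (2,4): δ = 82.13°  ·
  (2,5): δ = 10.57°  ✓
  (2,6): δ = 63.19°  ✓
  (3,4): δ = 133.82°  ·
  (3,5): δ = 62.26°  ✓
  (3,6): δ = 11.50°  ✓
  (4,5): δ = 108.44°  ·
  (4,6): δ = 34.68°  ✓
  (5,6): δ = 106.24°  ·
antipodal pairs: 9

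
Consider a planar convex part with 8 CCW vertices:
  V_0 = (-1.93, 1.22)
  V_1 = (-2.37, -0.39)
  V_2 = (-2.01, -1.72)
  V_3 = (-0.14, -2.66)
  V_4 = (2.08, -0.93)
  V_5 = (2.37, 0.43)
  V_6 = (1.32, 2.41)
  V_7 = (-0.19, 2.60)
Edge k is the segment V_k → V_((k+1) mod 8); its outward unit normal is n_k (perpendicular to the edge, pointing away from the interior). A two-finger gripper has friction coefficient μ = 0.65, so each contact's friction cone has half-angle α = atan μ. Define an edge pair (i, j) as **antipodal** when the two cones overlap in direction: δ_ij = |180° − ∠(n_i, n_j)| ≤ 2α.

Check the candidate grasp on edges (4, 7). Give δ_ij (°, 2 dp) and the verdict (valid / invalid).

δ = 39.54°, valid

α = atan 0.65 = 33.02°;  2α = 66.05°
edge 4: e_4 = (+0.29, +1.36);  n_4 = (+0.9780, -0.2085)
edge 7: e_7 = (-1.74, -1.38);  n_7 = (-0.6214, +0.7835)
∠(n_4, n_7) = 140.46°
δ = |180° − 140.46°| = 39.54°
39.54° ≤ 2α = 66.05°  →  valid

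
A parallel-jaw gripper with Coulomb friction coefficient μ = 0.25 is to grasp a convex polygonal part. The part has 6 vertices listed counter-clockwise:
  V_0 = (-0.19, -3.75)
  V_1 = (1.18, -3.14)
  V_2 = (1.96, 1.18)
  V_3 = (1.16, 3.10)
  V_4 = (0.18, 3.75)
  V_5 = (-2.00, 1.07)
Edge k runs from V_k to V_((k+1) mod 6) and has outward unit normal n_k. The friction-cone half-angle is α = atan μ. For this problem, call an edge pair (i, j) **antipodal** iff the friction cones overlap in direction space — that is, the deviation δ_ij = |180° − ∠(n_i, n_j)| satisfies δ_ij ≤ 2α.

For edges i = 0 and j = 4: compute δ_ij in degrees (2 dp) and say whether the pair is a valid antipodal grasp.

α = atan 0.25 = 14.04°;  2α = 28.07°
edge 0: e_0 = (+1.37, +0.61);  n_0 = (+0.4068, -0.9135)
edge 4: e_4 = (-2.18, -2.68);  n_4 = (-0.7758, +0.6310)
∠(n_0, n_4) = 153.13°
δ = |180° − 153.13°| = 26.87°
26.87° ≤ 2α = 28.07°  →  valid

δ = 26.87°, valid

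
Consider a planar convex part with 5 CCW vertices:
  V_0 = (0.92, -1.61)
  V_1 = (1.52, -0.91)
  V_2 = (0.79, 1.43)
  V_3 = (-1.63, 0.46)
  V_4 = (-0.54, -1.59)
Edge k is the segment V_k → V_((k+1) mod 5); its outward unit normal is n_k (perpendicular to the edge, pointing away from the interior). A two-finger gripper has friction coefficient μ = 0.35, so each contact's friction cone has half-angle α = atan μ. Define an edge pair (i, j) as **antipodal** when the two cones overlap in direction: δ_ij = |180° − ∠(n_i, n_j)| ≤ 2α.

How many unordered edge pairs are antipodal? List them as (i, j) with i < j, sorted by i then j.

count = 3; pairs: (0,2), (1,3), (2,4)

α = atan 0.35 = 19.29°;  2α = 38.58°
n_0 = (+0.7593, -0.6508)
n_1 = (+0.9546, +0.2978)
n_2 = (-0.3721, +0.9282)
n_3 = (-0.8829, -0.4695)
n_4 = (-0.0137, -0.9999)
  (0,1): δ = 122.07°  ·
  (0,2): δ = 27.56°  ✓
  (0,3): δ = 68.60°  ·
  (0,4): δ = 129.82°  ·
  (1,2): δ = 85.48°  ·
  (1,3): δ = 10.67°  ✓
  (1,4): δ = 71.89°  ·
  (2,3): δ = 83.84°  ·
  (2,4): δ = 22.63°  ✓
  (3,4): δ = 118.78°  ·
antipodal pairs: 3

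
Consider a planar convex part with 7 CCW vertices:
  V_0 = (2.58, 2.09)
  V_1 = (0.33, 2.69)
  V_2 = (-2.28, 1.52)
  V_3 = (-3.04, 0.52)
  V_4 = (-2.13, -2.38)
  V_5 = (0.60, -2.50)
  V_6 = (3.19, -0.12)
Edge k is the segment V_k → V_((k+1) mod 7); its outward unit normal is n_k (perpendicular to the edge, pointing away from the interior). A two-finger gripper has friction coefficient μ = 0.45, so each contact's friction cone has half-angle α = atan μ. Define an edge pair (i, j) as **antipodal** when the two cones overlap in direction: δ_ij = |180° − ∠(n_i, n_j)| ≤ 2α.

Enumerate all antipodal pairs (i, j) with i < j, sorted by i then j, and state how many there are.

count = 5; pairs: (0,4), (1,4), (1,5), (2,5), (3,6)

α = atan 0.45 = 24.23°;  2α = 48.46°
n_0 = (+0.2577, +0.9662)
n_1 = (-0.4091, +0.9125)
n_2 = (-0.7962, +0.6051)
n_3 = (-0.9541, -0.2994)
n_4 = (-0.0439, -0.9990)
n_5 = (+0.6766, -0.7363)
n_6 = (+0.9640, +0.2661)
  (0,1): δ = 140.92°  ·
  (0,2): δ = 112.30°  ·
  (0,3): δ = 57.65°  ·
  (0,4): δ = 12.41°  ✓
  (0,5): δ = 57.51°  ·
  (0,6): δ = 120.36°  ·
  (1,2): δ = 151.38°  ·
  (1,3): δ = 96.72°  ·
  (1,4): δ = 26.66°  ✓
  (1,5): δ = 18.43°  ✓
  (1,6): δ = 81.28°  ·
  (2,3): δ = 125.34°  ·
  (2,4): δ = 55.28°  ·
  (2,5): δ = 10.18°  ✓
  (2,6): δ = 52.67°  ·
  (3,4): δ = 109.94°  ·
  (3,5): δ = 64.84°  ·
  (3,6): δ = 1.99°  ✓
  (4,5): δ = 134.90°  ·
  (4,6): δ = 72.05°  ·
  (5,6): δ = 117.15°  ·
antipodal pairs: 5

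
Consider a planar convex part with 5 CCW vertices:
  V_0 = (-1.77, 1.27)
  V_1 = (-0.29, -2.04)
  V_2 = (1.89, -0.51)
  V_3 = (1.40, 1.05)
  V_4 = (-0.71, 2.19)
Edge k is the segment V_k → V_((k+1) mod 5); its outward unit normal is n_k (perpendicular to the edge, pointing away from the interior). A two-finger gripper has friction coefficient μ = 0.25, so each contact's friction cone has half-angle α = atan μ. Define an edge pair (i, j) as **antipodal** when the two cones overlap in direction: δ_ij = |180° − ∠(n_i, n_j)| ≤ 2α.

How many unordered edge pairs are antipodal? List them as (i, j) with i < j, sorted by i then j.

count = 2; pairs: (0,2), (1,4)

α = atan 0.25 = 14.04°;  2α = 28.07°
n_0 = (-0.9129, -0.4082)
n_1 = (+0.5745, -0.8185)
n_2 = (+0.9540, +0.2997)
n_3 = (+0.4753, +0.8798)
n_4 = (-0.6555, +0.7552)
  (0,1): δ = 79.03°  ·
  (0,2): δ = 6.65°  ✓
  (0,3): δ = 37.53°  ·
  (0,4): δ = 106.86°  ·
  (1,2): δ = 107.62°  ·
  (1,3): δ = 63.44°  ·
  (1,4): δ = 5.89°  ✓
  (2,3): δ = 135.82°  ·
  (2,4): δ = 66.48°  ·
  (3,4): δ = 110.66°  ·
antipodal pairs: 2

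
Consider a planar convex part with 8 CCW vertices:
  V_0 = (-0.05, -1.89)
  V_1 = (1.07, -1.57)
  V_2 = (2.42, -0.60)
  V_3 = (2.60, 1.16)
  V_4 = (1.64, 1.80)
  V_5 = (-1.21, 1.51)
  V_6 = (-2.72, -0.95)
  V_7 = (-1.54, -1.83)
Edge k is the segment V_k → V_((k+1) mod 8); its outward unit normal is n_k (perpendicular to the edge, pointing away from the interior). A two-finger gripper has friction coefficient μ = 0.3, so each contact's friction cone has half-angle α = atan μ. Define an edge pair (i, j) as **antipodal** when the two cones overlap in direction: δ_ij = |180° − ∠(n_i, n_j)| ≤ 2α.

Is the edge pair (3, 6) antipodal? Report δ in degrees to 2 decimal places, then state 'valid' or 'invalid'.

δ = 3.02°, valid

α = atan 0.3 = 16.70°;  2α = 33.40°
edge 3: e_3 = (-0.96, +0.64);  n_3 = (+0.5547, +0.8321)
edge 6: e_6 = (+1.18, -0.88);  n_6 = (-0.5978, -0.8016)
∠(n_3, n_6) = 176.98°
δ = |180° − 176.98°| = 3.02°
3.02° ≤ 2α = 33.40°  →  valid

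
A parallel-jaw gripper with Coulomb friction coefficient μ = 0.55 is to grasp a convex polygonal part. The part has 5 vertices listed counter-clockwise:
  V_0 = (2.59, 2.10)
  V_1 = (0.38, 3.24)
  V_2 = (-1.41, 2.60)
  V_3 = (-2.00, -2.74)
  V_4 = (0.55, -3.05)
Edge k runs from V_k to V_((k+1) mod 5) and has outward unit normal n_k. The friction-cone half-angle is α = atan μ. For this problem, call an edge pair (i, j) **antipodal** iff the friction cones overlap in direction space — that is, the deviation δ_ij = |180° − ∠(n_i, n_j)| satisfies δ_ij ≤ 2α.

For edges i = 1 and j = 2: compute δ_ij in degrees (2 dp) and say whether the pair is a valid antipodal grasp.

α = atan 0.55 = 28.81°;  2α = 57.62°
edge 1: e_1 = (-1.79, -0.64);  n_1 = (-0.3367, +0.9416)
edge 2: e_2 = (-0.59, -5.34);  n_2 = (-0.9940, +0.1098)
∠(n_1, n_2) = 64.02°
δ = |180° − 64.02°| = 115.98°
115.98° > 2α = 57.62°  →  invalid

δ = 115.98°, invalid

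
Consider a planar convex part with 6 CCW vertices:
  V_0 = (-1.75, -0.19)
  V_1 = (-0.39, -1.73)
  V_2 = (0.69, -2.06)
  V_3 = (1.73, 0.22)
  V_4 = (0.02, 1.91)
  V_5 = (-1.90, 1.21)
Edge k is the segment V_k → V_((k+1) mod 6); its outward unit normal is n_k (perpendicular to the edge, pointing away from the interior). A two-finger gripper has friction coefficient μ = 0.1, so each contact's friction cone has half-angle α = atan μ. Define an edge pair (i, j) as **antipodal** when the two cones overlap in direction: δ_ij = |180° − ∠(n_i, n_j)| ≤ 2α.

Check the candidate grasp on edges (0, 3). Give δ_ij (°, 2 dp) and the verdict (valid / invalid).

α = atan 0.1 = 5.71°;  2α = 11.42°
edge 0: e_0 = (+1.36, -1.54);  n_0 = (-0.7496, -0.6619)
edge 3: e_3 = (-1.71, +1.69);  n_3 = (+0.7029, +0.7113)
∠(n_0, n_3) = 176.11°
δ = |180° − 176.11°| = 3.89°
3.89° ≤ 2α = 11.42°  →  valid

δ = 3.89°, valid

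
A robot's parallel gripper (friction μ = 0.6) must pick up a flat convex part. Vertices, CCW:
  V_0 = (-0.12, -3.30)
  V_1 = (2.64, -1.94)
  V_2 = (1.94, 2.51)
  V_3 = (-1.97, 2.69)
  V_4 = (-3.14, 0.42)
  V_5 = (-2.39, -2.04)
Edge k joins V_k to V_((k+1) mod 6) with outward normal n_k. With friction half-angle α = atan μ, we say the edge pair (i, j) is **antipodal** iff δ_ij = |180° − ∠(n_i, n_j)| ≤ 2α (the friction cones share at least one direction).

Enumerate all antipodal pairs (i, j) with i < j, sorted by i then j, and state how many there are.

count = 6; pairs: (0,2), (0,3), (1,3), (1,4), (1,5), (2,5)

α = atan 0.6 = 30.96°;  2α = 61.93°
n_0 = (+0.4420, -0.8970)
n_1 = (+0.9879, +0.1554)
n_2 = (+0.0460, +0.9989)
n_3 = (-0.8889, +0.4581)
n_4 = (-0.9565, -0.2916)
n_5 = (-0.4853, -0.8743)
  (0,1): δ = 107.29°  ·
  (0,2): δ = 28.87°  ✓
  (0,3): δ = 36.50°  ✓
  (0,4): δ = 80.72°  ·
  (0,5): δ = 124.73°  ·
  (1,2): δ = 101.58°  ·
  (1,3): δ = 36.21°  ✓
  (1,4): δ = 8.02°  ✓
  (1,5): δ = 52.03°  ✓
  (2,3): δ = 114.63°  ·
  (2,4): δ = 70.41°  ·
  (2,5): δ = 26.40°  ✓
  (3,4): δ = 135.78°  ·
  (3,5): δ = 91.77°  ·
  (4,5): δ = 135.99°  ·
antipodal pairs: 6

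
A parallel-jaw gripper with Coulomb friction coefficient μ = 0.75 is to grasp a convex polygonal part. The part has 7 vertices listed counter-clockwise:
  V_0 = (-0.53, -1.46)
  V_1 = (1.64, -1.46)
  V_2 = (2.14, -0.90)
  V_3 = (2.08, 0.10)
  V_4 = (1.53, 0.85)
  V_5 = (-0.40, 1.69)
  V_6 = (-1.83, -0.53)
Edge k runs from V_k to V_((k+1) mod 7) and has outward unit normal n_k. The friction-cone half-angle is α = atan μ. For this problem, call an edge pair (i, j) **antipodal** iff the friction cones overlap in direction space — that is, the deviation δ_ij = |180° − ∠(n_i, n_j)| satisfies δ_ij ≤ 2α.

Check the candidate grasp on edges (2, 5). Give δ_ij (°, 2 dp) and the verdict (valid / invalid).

α = atan 0.75 = 36.87°;  2α = 73.74°
edge 2: e_2 = (-0.06, +1.00);  n_2 = (+0.9982, +0.0599)
edge 5: e_5 = (-1.43, -2.22);  n_5 = (-0.8407, +0.5415)
∠(n_2, n_5) = 143.78°
δ = |180° − 143.78°| = 36.22°
36.22° ≤ 2α = 73.74°  →  valid

δ = 36.22°, valid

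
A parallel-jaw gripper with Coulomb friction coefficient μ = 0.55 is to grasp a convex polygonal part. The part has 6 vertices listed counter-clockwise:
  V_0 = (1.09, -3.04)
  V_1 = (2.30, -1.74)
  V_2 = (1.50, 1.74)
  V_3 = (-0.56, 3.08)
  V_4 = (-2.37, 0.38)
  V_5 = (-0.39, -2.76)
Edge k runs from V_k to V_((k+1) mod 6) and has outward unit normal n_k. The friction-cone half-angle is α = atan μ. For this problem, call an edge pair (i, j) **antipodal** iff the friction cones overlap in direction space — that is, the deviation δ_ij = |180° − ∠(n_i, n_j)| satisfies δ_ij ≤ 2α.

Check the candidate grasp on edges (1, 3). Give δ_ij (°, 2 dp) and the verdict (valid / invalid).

α = atan 0.55 = 28.81°;  2α = 57.62°
edge 1: e_1 = (-0.80, +3.48);  n_1 = (+0.9746, +0.2240)
edge 3: e_3 = (-1.81, -2.70);  n_3 = (-0.8306, +0.5568)
∠(n_1, n_3) = 133.22°
δ = |180° − 133.22°| = 46.78°
46.78° ≤ 2α = 57.62°  →  valid

δ = 46.78°, valid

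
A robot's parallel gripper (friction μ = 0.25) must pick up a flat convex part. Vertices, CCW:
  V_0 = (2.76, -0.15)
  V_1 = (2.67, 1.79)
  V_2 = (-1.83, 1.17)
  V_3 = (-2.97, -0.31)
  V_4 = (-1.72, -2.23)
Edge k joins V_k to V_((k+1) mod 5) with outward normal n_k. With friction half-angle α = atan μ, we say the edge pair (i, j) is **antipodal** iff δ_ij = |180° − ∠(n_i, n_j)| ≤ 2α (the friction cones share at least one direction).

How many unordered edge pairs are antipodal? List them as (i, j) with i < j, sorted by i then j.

α = atan 0.25 = 14.04°;  2α = 28.07°
n_0 = (+0.9989, +0.0463)
n_1 = (-0.1365, +0.9906)
n_2 = (-0.7922, +0.6102)
n_3 = (-0.8380, -0.5456)
n_4 = (+0.4211, -0.9070)
  (0,1): δ = 84.81°  ·
  (0,2): δ = 40.26°  ·
  (0,3): δ = 30.41°  ·
  (0,4): δ = 112.25°  ·
  (1,2): δ = 135.45°  ·
  (1,3): δ = 64.78°  ·
  (1,4): δ = 17.06°  ✓
  (2,3): δ = 109.33°  ·
  (2,4): δ = 27.49°  ✓
  (3,4): δ = 98.16°  ·
antipodal pairs: 2

count = 2; pairs: (1,4), (2,4)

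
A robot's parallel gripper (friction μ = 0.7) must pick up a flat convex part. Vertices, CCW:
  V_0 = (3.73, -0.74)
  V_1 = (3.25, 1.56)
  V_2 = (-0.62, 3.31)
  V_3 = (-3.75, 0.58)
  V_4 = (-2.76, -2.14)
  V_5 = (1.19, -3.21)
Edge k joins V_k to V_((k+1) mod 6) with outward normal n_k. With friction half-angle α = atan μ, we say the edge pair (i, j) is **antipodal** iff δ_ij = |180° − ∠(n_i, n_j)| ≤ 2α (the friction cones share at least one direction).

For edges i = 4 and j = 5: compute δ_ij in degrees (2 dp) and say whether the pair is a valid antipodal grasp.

α = atan 0.7 = 34.99°;  2α = 69.98°
edge 4: e_4 = (+3.95, -1.07);  n_4 = (-0.2615, -0.9652)
edge 5: e_5 = (+2.54, +2.47);  n_5 = (+0.6972, -0.7169)
∠(n_4, n_5) = 59.36°
δ = |180° − 59.36°| = 120.64°
120.64° > 2α = 69.98°  →  invalid

δ = 120.64°, invalid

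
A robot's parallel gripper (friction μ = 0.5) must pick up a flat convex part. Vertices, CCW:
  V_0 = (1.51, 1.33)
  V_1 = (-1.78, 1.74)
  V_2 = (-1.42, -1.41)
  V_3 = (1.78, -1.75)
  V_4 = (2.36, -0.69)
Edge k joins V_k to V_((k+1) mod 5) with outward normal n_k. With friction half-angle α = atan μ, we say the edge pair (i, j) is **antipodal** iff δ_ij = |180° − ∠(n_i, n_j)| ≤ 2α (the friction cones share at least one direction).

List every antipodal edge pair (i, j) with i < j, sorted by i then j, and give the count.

count = 3; pairs: (0,2), (1,3), (1,4)

α = atan 0.5 = 26.57°;  2α = 53.13°
n_0 = (+0.1237, +0.9923)
n_1 = (-0.9935, -0.1135)
n_2 = (-0.1057, -0.9944)
n_3 = (+0.8773, -0.4800)
n_4 = (+0.9217, +0.3879)
  (0,1): δ = 76.38°  ·
  (0,2): δ = 1.04°  ✓
  (0,3): δ = 68.42°  ·
  (0,4): δ = 119.92°  ·
  (1,2): δ = 102.58°  ·
  (1,3): δ = 35.21°  ✓
  (1,4): δ = 16.30°  ✓
  (2,3): δ = 112.62°  ·
  (2,4): δ = 61.11°  ·
  (3,4): δ = 128.49°  ·
antipodal pairs: 3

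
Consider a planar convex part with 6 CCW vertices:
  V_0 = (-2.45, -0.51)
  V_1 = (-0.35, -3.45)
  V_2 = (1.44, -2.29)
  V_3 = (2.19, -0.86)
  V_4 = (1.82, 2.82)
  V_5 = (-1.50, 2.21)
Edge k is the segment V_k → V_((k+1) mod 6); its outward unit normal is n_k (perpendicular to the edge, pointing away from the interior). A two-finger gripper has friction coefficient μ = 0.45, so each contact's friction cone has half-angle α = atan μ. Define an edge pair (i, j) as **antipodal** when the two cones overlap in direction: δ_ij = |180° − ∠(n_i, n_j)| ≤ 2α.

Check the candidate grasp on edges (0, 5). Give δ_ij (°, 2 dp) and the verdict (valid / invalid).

δ = 125.21°, invalid

α = atan 0.45 = 24.23°;  2α = 48.46°
edge 0: e_0 = (+2.10, -2.94);  n_0 = (-0.8137, -0.5812)
edge 5: e_5 = (-0.95, -2.72);  n_5 = (-0.9441, +0.3297)
∠(n_0, n_5) = 54.79°
δ = |180° − 54.79°| = 125.21°
125.21° > 2α = 48.46°  →  invalid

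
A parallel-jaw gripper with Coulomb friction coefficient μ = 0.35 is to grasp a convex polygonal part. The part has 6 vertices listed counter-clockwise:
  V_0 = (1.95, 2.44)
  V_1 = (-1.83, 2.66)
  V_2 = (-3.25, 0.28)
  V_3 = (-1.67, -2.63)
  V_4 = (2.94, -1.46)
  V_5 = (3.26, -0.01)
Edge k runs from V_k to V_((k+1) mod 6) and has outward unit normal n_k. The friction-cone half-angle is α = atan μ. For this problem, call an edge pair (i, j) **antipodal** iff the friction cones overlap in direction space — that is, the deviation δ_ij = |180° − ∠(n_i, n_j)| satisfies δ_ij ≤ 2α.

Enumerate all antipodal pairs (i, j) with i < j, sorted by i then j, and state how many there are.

α = atan 0.35 = 19.29°;  2α = 38.58°
n_0 = (+0.0581, +0.9983)
n_1 = (-0.8588, +0.5124)
n_2 = (-0.8788, -0.4772)
n_3 = (+0.2460, -0.9693)
n_4 = (+0.9765, -0.2155)
n_5 = (+0.8819, +0.4715)
  (0,1): δ = 117.49°  ·
  (0,2): δ = 58.17°  ·
  (0,3): δ = 17.57°  ✓
  (0,4): δ = 80.89°  ·
  (0,5): δ = 121.46°  ·
  (1,2): δ = 120.68°  ·
  (1,3): δ = 44.94°  ·
  (1,4): δ = 18.38°  ✓
  (1,5): δ = 58.96°  ·
  (2,3): δ = 104.26°  ·
  (2,4): δ = 40.95°  ·
  (2,5): δ = 0.37°  ✓
  (3,4): δ = 116.69°  ·
  (3,5): δ = 76.11°  ·
  (4,5): δ = 139.42°  ·
antipodal pairs: 3

count = 3; pairs: (0,3), (1,4), (2,5)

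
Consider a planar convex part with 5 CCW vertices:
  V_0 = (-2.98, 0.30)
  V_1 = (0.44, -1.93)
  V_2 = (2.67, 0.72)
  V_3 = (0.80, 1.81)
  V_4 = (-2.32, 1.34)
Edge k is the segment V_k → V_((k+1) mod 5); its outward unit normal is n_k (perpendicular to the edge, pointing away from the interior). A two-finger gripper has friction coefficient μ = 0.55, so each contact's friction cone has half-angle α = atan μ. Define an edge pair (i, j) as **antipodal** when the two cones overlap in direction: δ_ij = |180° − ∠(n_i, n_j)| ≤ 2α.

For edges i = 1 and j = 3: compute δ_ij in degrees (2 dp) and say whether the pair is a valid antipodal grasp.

δ = 41.35°, valid

α = atan 0.55 = 28.81°;  2α = 57.62°
edge 1: e_1 = (+2.23, +2.65);  n_1 = (+0.7651, -0.6439)
edge 3: e_3 = (-3.12, -0.47);  n_3 = (-0.1490, +0.9888)
∠(n_1, n_3) = 138.65°
δ = |180° − 138.65°| = 41.35°
41.35° ≤ 2α = 57.62°  →  valid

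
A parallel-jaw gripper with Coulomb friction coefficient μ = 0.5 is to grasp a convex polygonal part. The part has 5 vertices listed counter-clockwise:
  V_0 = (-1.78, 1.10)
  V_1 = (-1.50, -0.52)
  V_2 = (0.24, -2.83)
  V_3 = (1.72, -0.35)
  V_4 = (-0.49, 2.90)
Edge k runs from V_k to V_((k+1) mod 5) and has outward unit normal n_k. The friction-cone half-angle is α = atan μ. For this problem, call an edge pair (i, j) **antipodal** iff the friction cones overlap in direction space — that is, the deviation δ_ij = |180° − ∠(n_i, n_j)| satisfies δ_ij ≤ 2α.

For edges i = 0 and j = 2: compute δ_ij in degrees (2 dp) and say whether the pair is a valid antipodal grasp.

δ = 40.63°, valid

α = atan 0.5 = 26.57°;  2α = 53.13°
edge 0: e_0 = (+0.28, -1.62);  n_0 = (-0.9854, -0.1703)
edge 2: e_2 = (+1.48, +2.48);  n_2 = (+0.8587, -0.5125)
∠(n_0, n_2) = 139.37°
δ = |180° − 139.37°| = 40.63°
40.63° ≤ 2α = 53.13°  →  valid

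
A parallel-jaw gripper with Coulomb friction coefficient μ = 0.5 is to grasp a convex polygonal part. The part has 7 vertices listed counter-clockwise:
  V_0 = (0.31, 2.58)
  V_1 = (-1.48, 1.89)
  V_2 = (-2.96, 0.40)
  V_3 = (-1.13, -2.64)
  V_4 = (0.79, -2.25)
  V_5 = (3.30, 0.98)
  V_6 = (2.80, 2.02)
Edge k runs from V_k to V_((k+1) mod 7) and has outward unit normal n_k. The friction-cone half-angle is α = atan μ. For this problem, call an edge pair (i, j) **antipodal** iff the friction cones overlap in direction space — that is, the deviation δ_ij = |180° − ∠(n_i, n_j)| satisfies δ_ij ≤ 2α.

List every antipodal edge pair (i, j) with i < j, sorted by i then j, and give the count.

α = atan 0.5 = 26.57°;  2α = 53.13°
n_0 = (-0.3597, +0.9331)
n_1 = (-0.7095, +0.7047)
n_2 = (-0.8567, -0.5157)
n_3 = (+0.1991, -0.9800)
n_4 = (+0.7896, -0.6136)
n_5 = (+0.9013, +0.4333)
n_6 = (+0.2194, +0.9756)
  (0,1): δ = 155.89°  ·
  (0,2): δ = 80.03°  ·
  (0,3): δ = 9.60°  ✓
  (0,4): δ = 31.07°  ✓
  (0,5): δ = 94.60°  ·
  (0,6): δ = 146.24°  ·
  (1,2): δ = 104.15°  ·
  (1,3): δ = 33.71°  ✓
  (1,4): δ = 6.96°  ✓
  (1,5): δ = 70.48°  ·
  (1,6): δ = 122.13°  ·
  (2,3): δ = 109.56°  ·
  (2,4): δ = 68.90°  ·
  (2,5): δ = 5.37°  ✓
  (2,6): δ = 46.28°  ✓
  (3,4): δ = 139.33°  ·
  (3,5): δ = 75.81°  ·
  (3,6): δ = 24.16°  ✓
  (4,5): δ = 116.47°  ·
  (4,6): δ = 64.82°  ·
  (5,6): δ = 128.35°  ·
antipodal pairs: 7

count = 7; pairs: (0,3), (0,4), (1,3), (1,4), (2,5), (2,6), (3,6)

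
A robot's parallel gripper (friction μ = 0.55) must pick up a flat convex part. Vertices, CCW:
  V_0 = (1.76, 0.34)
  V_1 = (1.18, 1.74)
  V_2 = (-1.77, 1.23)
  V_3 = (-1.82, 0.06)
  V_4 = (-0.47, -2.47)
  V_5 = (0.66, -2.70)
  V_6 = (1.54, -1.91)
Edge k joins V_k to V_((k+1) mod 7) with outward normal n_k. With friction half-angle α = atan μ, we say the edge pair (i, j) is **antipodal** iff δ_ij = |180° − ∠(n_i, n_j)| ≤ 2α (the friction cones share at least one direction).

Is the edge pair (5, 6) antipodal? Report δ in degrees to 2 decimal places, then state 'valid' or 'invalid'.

α = atan 0.55 = 28.81°;  2α = 57.62°
edge 5: e_5 = (+0.88, +0.79);  n_5 = (+0.6680, -0.7441)
edge 6: e_6 = (+0.22, +2.25);  n_6 = (+0.9953, -0.0973)
∠(n_5, n_6) = 42.50°
δ = |180° − 42.50°| = 137.50°
137.50° > 2α = 57.62°  →  invalid

δ = 137.50°, invalid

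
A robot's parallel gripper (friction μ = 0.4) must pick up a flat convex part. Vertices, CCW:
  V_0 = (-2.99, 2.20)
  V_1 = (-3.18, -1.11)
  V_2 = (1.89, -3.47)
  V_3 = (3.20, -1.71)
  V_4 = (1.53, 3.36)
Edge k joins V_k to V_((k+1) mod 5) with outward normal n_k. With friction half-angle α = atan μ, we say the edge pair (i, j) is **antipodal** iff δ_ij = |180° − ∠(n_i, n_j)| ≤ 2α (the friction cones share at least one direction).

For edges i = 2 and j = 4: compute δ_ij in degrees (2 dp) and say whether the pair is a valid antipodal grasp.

α = atan 0.4 = 21.80°;  2α = 43.60°
edge 2: e_2 = (+1.31, +1.76);  n_2 = (+0.8022, -0.5971)
edge 4: e_4 = (-4.52, -1.16);  n_4 = (-0.2486, +0.9686)
∠(n_2, n_4) = 141.05°
δ = |180° − 141.05°| = 38.95°
38.95° ≤ 2α = 43.60°  →  valid

δ = 38.95°, valid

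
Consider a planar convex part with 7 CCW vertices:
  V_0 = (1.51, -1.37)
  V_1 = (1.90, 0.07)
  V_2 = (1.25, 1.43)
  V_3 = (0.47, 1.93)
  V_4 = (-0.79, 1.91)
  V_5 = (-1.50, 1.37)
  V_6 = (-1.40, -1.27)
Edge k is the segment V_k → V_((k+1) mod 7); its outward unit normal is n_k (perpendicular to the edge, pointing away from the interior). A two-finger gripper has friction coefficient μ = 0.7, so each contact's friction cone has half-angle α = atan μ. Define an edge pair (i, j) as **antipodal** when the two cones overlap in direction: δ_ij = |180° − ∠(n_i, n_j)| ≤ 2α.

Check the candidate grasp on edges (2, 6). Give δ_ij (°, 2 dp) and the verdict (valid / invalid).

α = atan 0.7 = 34.99°;  2α = 69.98°
edge 2: e_2 = (-0.78, +0.50);  n_2 = (+0.5397, +0.8419)
edge 6: e_6 = (+2.91, -0.10);  n_6 = (-0.0343, -0.9994)
∠(n_2, n_6) = 149.31°
δ = |180° − 149.31°| = 30.69°
30.69° ≤ 2α = 69.98°  →  valid

δ = 30.69°, valid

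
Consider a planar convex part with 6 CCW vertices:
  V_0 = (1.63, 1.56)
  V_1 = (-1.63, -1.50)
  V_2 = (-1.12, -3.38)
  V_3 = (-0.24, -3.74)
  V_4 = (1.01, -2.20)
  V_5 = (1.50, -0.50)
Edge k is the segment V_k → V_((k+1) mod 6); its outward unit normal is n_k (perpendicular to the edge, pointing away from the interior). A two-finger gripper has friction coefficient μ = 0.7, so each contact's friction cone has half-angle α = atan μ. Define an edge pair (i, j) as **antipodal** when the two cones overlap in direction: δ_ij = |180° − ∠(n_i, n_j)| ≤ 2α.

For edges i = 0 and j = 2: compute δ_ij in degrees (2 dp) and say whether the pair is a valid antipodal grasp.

δ = 65.44°, valid

α = atan 0.7 = 34.99°;  2α = 69.98°
edge 0: e_0 = (-3.26, -3.06);  n_0 = (-0.6844, +0.7291)
edge 2: e_2 = (+0.88, -0.36);  n_2 = (-0.3786, -0.9255)
∠(n_0, n_2) = 114.56°
δ = |180° − 114.56°| = 65.44°
65.44° ≤ 2α = 69.98°  →  valid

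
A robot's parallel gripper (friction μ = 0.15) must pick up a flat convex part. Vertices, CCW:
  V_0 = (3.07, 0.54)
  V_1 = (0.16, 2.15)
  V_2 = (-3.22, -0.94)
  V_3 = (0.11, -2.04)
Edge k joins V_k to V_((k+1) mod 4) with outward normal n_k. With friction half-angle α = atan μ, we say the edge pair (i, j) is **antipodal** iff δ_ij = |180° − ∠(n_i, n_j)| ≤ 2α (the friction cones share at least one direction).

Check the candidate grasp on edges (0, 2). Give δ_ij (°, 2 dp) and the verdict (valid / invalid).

δ = 10.67°, valid

α = atan 0.15 = 8.53°;  2α = 17.06°
edge 0: e_0 = (-2.91, +1.61);  n_0 = (+0.4841, +0.8750)
edge 2: e_2 = (+3.33, -1.10);  n_2 = (-0.3137, -0.9495)
∠(n_0, n_2) = 169.33°
δ = |180° − 169.33°| = 10.67°
10.67° ≤ 2α = 17.06°  →  valid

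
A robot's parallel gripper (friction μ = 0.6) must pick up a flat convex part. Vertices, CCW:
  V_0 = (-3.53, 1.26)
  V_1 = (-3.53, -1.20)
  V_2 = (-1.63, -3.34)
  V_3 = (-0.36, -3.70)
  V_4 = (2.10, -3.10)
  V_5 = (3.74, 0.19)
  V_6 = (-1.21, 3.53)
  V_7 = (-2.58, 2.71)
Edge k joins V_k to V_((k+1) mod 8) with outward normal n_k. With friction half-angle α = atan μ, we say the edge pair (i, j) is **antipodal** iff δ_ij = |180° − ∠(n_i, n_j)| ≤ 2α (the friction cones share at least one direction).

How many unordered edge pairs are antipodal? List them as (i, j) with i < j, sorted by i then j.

count = 10; pairs: (0,4), (0,5), (1,5), (2,5), (2,6), (3,5), (3,6), (3,7), (4,6), (4,7)

α = atan 0.6 = 30.96°;  2α = 61.93°
n_0 = (-1.0000, -0.0000)
n_1 = (-0.7478, -0.6639)
n_2 = (-0.2727, -0.9621)
n_3 = (+0.2370, -0.9715)
n_4 = (+0.8950, -0.4461)
n_5 = (+0.5593, +0.8289)
n_6 = (-0.5136, +0.8580)
n_7 = (-0.8365, +0.5480)
  (0,1): δ = 138.40°  ·
  (0,2): δ = 105.83°  ·
  (0,3): δ = 76.29°  ·
  (0,4): δ = 26.50°  ✓
  (0,5): δ = 55.99°  ✓
  (0,6): δ = 120.90°  ·
  (0,7): δ = 146.77°  ·
  (1,2): δ = 147.43°  ·
  (1,3): δ = 117.89°  ·
  (1,4): δ = 68.10°  ·
  (1,5): δ = 14.39°  ✓
  (1,6): δ = 79.30°  ·
  (1,7): δ = 105.17°  ·
  (2,3): δ = 150.47°  ·
  (2,4): δ = 100.67°  ·
  (2,5): δ = 18.18°  ✓
  (2,6): δ = 46.73°  ✓
  (2,7): δ = 72.59°  ·
  (3,4): δ = 130.20°  ·
  (3,5): δ = 47.72°  ✓
  (3,6): δ = 17.20°  ✓
  (3,7): δ = 43.06°  ✓
  (4,5): δ = 97.51°  ·
  (4,6): δ = 32.60°  ✓
  (4,7): δ = 6.74°  ✓
  (5,6): δ = 115.09°  ·
  (5,7): δ = 89.22°  ·
  (6,7): δ = 154.13°  ·
antipodal pairs: 10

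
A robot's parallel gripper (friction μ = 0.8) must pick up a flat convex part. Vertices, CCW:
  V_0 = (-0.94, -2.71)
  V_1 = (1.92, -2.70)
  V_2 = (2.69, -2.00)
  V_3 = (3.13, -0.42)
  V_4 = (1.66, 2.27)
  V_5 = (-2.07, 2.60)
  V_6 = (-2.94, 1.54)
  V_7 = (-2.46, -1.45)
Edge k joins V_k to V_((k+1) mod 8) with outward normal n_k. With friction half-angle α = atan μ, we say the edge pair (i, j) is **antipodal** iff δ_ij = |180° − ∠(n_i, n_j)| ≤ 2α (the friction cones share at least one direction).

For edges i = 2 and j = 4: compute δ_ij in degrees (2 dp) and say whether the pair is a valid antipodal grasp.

α = atan 0.8 = 38.66°;  2α = 77.32°
edge 2: e_2 = (+0.44, +1.58);  n_2 = (+0.9633, -0.2683)
edge 4: e_4 = (-3.73, +0.33);  n_4 = (+0.0881, +0.9961)
∠(n_2, n_4) = 100.51°
δ = |180° − 100.51°| = 79.49°
79.49° > 2α = 77.32°  →  invalid

δ = 79.49°, invalid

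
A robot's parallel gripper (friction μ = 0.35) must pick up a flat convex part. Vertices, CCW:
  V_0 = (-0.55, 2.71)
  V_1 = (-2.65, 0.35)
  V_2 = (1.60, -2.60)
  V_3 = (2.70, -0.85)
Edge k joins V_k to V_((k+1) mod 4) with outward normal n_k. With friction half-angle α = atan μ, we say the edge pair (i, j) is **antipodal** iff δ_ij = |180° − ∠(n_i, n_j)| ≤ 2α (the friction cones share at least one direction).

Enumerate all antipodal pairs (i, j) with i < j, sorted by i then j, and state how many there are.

α = atan 0.35 = 19.29°;  2α = 38.58°
n_0 = (-0.7471, +0.6648)
n_1 = (-0.5702, -0.8215)
n_2 = (+0.8466, -0.5322)
n_3 = (+0.7385, +0.6742)
  (0,1): δ = 83.10°  ·
  (0,2): δ = 9.51°  ✓
  (0,3): δ = 84.06°  ·
  (1,2): δ = 87.39°  ·
  (1,3): δ = 12.84°  ✓
  (2,3): δ = 105.45°  ·
antipodal pairs: 2

count = 2; pairs: (0,2), (1,3)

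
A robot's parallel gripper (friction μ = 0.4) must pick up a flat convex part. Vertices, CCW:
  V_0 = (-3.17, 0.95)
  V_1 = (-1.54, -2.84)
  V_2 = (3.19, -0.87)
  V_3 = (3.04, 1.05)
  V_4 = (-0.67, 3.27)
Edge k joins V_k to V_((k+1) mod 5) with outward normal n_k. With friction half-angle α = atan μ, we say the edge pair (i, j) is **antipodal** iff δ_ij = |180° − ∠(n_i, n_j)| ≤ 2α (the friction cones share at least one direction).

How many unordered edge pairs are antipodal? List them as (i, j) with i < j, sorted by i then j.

count = 3; pairs: (0,2), (0,3), (1,4)

α = atan 0.4 = 21.80°;  2α = 43.60°
n_0 = (-0.9186, -0.3951)
n_1 = (+0.3845, -0.9231)
n_2 = (+0.9970, +0.0779)
n_3 = (+0.5135, +0.8581)
n_4 = (-0.6802, +0.7330)
  (0,1): δ = 90.66°  ·
  (0,2): δ = 18.80°  ✓
  (0,3): δ = 35.83°  ✓
  (0,4): δ = 109.59°  ·
  (1,2): δ = 108.14°  ·
  (1,3): δ = 53.51°  ·
  (1,4): δ = 20.25°  ✓
  (2,3): δ = 125.36°  ·
  (2,4): δ = 51.61°  ·
  (3,4): δ = 106.24°  ·
antipodal pairs: 3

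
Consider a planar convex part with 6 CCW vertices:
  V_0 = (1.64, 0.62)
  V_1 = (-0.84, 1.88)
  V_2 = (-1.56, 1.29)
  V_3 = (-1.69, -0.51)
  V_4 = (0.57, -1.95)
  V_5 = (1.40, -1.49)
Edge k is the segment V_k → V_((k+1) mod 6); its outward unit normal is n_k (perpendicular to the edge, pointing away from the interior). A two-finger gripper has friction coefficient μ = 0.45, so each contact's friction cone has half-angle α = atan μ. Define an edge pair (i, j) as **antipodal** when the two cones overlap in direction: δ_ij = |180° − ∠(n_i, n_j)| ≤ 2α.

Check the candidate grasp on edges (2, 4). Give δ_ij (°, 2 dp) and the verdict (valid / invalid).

α = atan 0.45 = 24.23°;  2α = 48.46°
edge 2: e_2 = (-0.13, -1.80);  n_2 = (-0.9974, +0.0720)
edge 4: e_4 = (+0.83, +0.46);  n_4 = (+0.4847, -0.8747)
∠(n_2, n_4) = 123.13°
δ = |180° − 123.13°| = 56.87°
56.87° > 2α = 48.46°  →  invalid

δ = 56.87°, invalid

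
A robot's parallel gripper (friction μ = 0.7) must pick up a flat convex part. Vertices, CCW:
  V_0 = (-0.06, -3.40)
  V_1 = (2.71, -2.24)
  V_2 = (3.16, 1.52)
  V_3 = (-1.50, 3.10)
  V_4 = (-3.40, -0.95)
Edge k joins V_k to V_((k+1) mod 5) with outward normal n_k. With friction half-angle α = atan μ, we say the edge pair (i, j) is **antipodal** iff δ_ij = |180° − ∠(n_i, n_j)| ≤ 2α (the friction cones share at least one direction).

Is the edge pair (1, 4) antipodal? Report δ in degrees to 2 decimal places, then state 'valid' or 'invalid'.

δ = 60.56°, valid

α = atan 0.7 = 34.99°;  2α = 69.98°
edge 1: e_1 = (+0.45, +3.76);  n_1 = (+0.9929, -0.1188)
edge 4: e_4 = (+3.34, -2.45);  n_4 = (-0.5915, -0.8063)
∠(n_1, n_4) = 119.44°
δ = |180° − 119.44°| = 60.56°
60.56° ≤ 2α = 69.98°  →  valid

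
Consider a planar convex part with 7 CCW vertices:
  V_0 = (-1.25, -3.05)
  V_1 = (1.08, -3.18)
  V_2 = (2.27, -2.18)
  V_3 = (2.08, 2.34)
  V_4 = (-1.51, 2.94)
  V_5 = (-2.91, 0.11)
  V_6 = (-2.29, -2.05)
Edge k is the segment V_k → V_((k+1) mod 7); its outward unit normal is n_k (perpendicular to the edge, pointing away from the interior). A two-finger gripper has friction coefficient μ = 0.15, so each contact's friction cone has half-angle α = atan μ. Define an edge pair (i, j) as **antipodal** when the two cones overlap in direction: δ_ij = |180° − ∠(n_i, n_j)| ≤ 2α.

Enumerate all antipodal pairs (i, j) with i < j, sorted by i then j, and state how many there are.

α = atan 0.15 = 8.53°;  2α = 17.06°
n_0 = (-0.0557, -0.9984)
n_1 = (+0.6433, -0.7656)
n_2 = (+0.9991, +0.0420)
n_3 = (+0.1648, +0.9863)
n_4 = (-0.8963, +0.4434)
n_5 = (-0.9612, -0.2759)
n_6 = (-0.6931, -0.7208)
  (0,1): δ = 136.77°  ·
  (0,2): δ = 84.40°  ·
  (0,3): δ = 6.29°  ✓
  (0,4): δ = 66.87°  ·
  (0,5): δ = 109.21°  ·
  (0,6): δ = 139.32°  ·
  (1,2): δ = 127.63°  ·
  (1,3): δ = 49.53°  ·
  (1,4): δ = 23.64°  ·
  (1,5): δ = 65.97°  ·
  (1,6): δ = 96.08°  ·
  (2,3): δ = 101.90°  ·
  (2,4): δ = 28.73°  ·
  (2,5): δ = 13.61°  ✓
  (2,6): δ = 43.72°  ·
  (3,4): δ = 106.83°  ·
  (3,5): δ = 64.50°  ·
  (3,6): δ = 34.39°  ·
  (4,5): δ = 137.66°  ·
  (4,6): δ = 107.56°  ·
  (5,6): δ = 149.89°  ·
antipodal pairs: 2

count = 2; pairs: (0,3), (2,5)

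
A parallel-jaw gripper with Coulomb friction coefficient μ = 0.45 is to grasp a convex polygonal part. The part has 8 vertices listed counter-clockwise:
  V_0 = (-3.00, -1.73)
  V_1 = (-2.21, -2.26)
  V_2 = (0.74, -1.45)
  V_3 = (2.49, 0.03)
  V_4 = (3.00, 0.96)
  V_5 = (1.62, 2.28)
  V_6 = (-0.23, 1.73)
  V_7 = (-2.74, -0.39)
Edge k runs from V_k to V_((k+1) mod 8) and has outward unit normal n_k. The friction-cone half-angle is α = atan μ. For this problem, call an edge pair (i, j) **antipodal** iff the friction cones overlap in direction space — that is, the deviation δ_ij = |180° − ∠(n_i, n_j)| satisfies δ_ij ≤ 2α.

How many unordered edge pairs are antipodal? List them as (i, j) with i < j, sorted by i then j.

count = 9; pairs: (0,4), (1,5), (1,6), (2,5), (2,6), (2,7), (3,5), (3,6), (3,7)

α = atan 0.45 = 24.23°;  2α = 48.46°
n_0 = (-0.5571, -0.8304)
n_1 = (+0.2648, -0.9643)
n_2 = (+0.6457, -0.7636)
n_3 = (+0.8768, -0.4808)
n_4 = (+0.6912, +0.7226)
n_5 = (-0.2850, +0.9585)
n_6 = (-0.6453, +0.7640)
n_7 = (-0.9817, +0.1905)
  (0,1): δ = 130.79°  ·
  (0,2): δ = 105.92°  ·
  (0,3): δ = 84.88°  ·
  (0,4): δ = 9.87°  ✓
  (0,5): δ = 50.41°  ·
  (0,6): δ = 74.04°  ·
  (0,7): δ = 112.88°  ·
  (1,2): δ = 155.13°  ·
  (1,3): δ = 134.09°  ·
  (1,4): δ = 59.08°  ·
  (1,5): δ = 1.20°  ✓
  (1,6): δ = 24.83°  ✓
  (1,7): δ = 63.67°  ·
  (2,3): δ = 158.96°  ·
  (2,4): δ = 83.95°  ·
  (2,5): δ = 23.66°  ✓
  (2,6): δ = 0.04°  ✓
  (2,7): δ = 38.80°  ✓
  (3,4): δ = 104.99°  ·
  (3,5): δ = 44.70°  ✓
  (3,6): δ = 21.08°  ✓
  (3,7): δ = 17.76°  ✓
  (4,5): δ = 119.72°  ·
  (4,6): δ = 96.09°  ·
  (4,7): δ = 57.25°  ·
  (5,6): δ = 156.37°  ·
  (5,7): δ = 117.54°  ·
  (6,7): δ = 141.17°  ·
antipodal pairs: 9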